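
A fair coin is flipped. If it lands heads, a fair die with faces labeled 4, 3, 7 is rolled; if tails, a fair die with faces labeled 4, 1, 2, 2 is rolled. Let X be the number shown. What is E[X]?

E[X | heads] = (4+3+7)/3 = 14/3.
E[X | tails] = (4+1+2+2)/4 = 9/4.
E[X] = (1/2)·(14/3) + (1/2)·(9/4) = 83/24.

83/24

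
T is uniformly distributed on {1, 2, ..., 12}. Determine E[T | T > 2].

Given T > 2, T is equally likely to be any of {3, 4, 5, 6, 7, 8, 9, 10, 11, 12}.
E[T | T > 2] = (3 + 4 + 5 + 6 + 7 + 8 + 9 + 10 + 11 + 12) / 10 = 15/2.

15/2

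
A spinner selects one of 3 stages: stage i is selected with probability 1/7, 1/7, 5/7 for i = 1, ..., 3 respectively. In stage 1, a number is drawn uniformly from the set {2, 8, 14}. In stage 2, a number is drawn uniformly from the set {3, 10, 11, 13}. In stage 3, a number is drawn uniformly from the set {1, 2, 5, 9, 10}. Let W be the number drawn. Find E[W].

E[W | stage 1] = (2+8+14)/3 = 8.
E[W | stage 2] = (3+10+11+13)/4 = 37/4.
E[W | stage 3] = (1+2+5+9+10)/5 = 27/5.
By the law of total expectation,
E[W] = (1/7)·(8) + (1/7)·(37/4) + (5/7)·(27/5) = 177/28.

177/28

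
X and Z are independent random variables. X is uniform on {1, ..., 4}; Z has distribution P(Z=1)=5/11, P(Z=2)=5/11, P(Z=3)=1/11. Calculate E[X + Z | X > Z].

61/13

P(X > Z) = 13/22.
Summing (X+Z)·P(x,y) over outcomes with X > Z gives 61/22.
E[X + Z | X > Z] = (61/22) / (13/22) = 61/13.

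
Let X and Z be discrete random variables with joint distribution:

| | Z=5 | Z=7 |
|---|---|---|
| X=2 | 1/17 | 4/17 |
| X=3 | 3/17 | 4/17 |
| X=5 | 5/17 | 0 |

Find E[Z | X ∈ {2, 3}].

P(X ∈ {2, 3}) = 12/17.
Σ Z·P over the event = 5·(1/17) + 7·(4/17) + 5·(3/17) + 7·(4/17) = 76/17.
E[Z | X ∈ {2, 3}] = (76/17) / (12/17) = 19/3.

19/3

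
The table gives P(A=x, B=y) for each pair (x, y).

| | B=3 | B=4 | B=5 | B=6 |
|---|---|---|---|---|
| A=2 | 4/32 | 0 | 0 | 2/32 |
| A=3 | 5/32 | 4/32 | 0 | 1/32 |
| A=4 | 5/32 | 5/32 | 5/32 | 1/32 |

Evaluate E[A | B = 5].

4

P(B = 5) = 5/32.
Σ A·P over the event = 4·(5/32) = 5/8.
E[A | B = 5] = (5/8) / (5/32) = 4.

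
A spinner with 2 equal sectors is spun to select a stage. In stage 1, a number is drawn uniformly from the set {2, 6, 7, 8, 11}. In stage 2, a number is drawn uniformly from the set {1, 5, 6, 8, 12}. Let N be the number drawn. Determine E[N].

E[N | stage 1] = (2+6+7+8+11)/5 = 34/5.
E[N | stage 2] = (1+5+6+8+12)/5 = 32/5.
E[N] = (1/2)·(34/5) + (1/2)·(32/5) = 33/5.

33/5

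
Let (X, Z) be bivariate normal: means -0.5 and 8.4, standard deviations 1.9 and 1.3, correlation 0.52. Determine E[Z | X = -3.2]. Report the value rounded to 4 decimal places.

E[Z | X=x] = μ_Z + ρ(σ_Z/σ_X)(x − μ_X) for jointly normal variables.
E[Z | X=-3.2] = 8.4 + (0.52)·(1.3/1.9)·(-3.2 − (-0.5)) = 8.4 + (0.35579)·(-2.7) = 7.4394.

7.4394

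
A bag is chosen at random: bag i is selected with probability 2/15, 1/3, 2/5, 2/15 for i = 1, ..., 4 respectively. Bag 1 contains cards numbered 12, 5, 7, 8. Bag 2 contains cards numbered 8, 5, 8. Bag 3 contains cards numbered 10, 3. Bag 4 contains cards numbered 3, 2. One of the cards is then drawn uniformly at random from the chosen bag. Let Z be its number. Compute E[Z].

E[Z | bag 1] = (12+5+7+8)/4 = 8.
E[Z | bag 2] = (8+5+8)/3 = 7.
E[Z | bag 3] = (10+3)/2 = 13/2.
E[Z | bag 4] = (3+2)/2 = 5/2.
By the law of total expectation,
E[Z] = (2/15)·(8) + (1/3)·(7) + (2/5)·(13/2) + (2/15)·(5/2) = 19/3.

19/3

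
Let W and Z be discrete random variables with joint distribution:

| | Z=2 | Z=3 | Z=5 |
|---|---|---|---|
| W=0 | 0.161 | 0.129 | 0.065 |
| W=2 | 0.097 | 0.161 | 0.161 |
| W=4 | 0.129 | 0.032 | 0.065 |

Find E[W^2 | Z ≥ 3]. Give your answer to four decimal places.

P(Z ≥ 3) = 0.613.
Σ W^2·P over the event = 0·(0.129) + 0·(0.065) + 4·(0.161) + 4·(0.161) + 16·(0.032) + 16·(0.065) = 2.840.
E[W^2 | Z ≥ 3] = (2.840) / (0.613) = 4.6330.

4.6330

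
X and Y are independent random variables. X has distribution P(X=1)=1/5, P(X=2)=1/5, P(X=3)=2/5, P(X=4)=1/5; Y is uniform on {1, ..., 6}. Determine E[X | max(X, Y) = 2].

P(max(X, Y) = 2) = 1/10.
Summing X·P(x,y) over outcomes with max(X, Y) = 2 gives 1/6.
E[X | max(X, Y) = 2] = (1/6) / (1/10) = 5/3.

5/3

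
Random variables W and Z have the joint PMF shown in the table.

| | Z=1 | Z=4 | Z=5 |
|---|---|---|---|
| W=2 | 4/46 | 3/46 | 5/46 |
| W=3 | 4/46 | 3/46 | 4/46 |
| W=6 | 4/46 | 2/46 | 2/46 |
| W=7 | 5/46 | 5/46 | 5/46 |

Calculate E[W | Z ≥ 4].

P(Z ≥ 4) = 29/46.
Summing W·P(W=x,Z=y) over the conditioning event gives 131/46.
E[W | Z ≥ 4] = (131/46) / (29/46) = 131/29.

131/29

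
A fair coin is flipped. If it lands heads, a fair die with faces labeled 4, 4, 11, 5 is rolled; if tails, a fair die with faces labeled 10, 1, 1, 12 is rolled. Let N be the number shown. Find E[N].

6

E[N | heads] = (4+4+11+5)/4 = 6.
E[N | tails] = (10+1+1+12)/4 = 6.
E[N] = (1/2)·(6) + (1/2)·(6) = 6.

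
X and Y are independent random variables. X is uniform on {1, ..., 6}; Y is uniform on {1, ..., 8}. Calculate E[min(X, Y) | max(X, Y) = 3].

Outcomes with max(X, Y) = 3: (1,3), (2,3), (3,1), (3,2), (3,3), each with probability 1/48.
E[min(X, Y) | max(X, Y) = 3] = (1 + 2 + 1 + 2 + 3) / 5 = 9/5.

9/5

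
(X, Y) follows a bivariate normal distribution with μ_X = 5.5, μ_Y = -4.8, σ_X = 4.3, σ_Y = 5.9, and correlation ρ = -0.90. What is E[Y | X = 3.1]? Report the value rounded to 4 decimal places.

-1.8363

The regression of Y on X has slope ρ·σ_Y/σ_X and passes through (μ_X, μ_Y).
E[Y | X=3.1] = -4.8 + (-0.90)·(5.9/4.3)·(3.1 − (5.5)) = -4.8 + (-1.23488)·(-2.4) = -1.8363.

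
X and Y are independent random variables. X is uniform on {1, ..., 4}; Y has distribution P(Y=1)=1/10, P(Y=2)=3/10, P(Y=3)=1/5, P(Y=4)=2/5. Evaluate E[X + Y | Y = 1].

7/2

P(Y = 1) = 1/10.
Summing (X+Y)·P(x,y) over outcomes with Y = 1 gives 7/20.
E[X + Y | Y = 1] = (7/20) / (1/10) = 7/2.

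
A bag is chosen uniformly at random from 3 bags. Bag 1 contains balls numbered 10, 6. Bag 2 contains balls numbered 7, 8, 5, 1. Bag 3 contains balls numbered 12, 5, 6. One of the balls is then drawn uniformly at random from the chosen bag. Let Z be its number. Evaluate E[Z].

E[Z | bag 1] = (10+6)/2 = 8.
E[Z | bag 2] = (7+8+5+1)/4 = 21/4.
E[Z | bag 3] = (12+5+6)/3 = 23/3.
E[Z] = (1/3)·(8) + (1/3)·(21/4) + (1/3)·(23/3) = 251/36.

251/36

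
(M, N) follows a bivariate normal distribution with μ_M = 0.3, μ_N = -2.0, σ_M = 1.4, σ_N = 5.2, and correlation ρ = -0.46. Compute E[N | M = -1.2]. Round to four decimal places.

0.5629

The regression of N on M has slope ρ·σ_N/σ_M and passes through (μ_M, μ_N).
E[N | M=-1.2] = -2.0 + (-0.46)·(5.2/1.4)·(-1.2 − (0.3)) = -2.0 + (-1.7086)·(-1.5) = 0.5629.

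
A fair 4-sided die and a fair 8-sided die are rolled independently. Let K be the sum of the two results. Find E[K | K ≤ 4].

P(K ≤ 4) = 3/16.
Σ over the event: 2·1/32 + 3·1/16 + 4·3/32 = 5/8.
E[K | K ≤ 4] = (5/8) / (3/16) = 10/3.

10/3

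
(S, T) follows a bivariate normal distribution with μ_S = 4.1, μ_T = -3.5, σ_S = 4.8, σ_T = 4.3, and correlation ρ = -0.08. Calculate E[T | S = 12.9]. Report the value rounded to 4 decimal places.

-4.1307

E[T | S=x] = μ_T + ρ(σ_T/σ_S)(x − μ_S) for jointly normal variables.
E[T | S=12.9] = -3.5 + (-0.08)·(4.3/4.8)·(12.9 − (4.1)) = -3.5 + (-0.071667)·(8.8) = -4.1307.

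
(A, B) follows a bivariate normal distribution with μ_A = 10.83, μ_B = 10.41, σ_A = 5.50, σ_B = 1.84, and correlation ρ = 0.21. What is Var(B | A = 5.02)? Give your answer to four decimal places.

3.2363

The conditional variance in a bivariate normal is σ_B²(1 − ρ²), independent of x.
Var(B | A=5.02) = (1.84)²·(1 − (0.21)²) = 3.3856·0.9559 = 3.2363.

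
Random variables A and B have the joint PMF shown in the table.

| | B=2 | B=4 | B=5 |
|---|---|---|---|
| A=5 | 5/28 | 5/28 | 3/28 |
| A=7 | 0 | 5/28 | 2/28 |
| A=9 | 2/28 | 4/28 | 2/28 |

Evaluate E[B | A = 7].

30/7

P(A = 7) = 1/4.
Σ B·P over the event = 4·(5/28) + 5·(2/28) = 15/14.
E[B | A = 7] = (15/14) / (1/4) = 30/7.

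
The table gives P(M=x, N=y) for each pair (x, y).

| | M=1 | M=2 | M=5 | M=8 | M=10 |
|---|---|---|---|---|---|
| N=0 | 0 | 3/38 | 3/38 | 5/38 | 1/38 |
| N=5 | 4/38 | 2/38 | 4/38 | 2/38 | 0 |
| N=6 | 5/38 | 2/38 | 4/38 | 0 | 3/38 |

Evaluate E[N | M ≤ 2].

9/2

P(M ≤ 2) = 8/19.
Σ N·P over the event = 5·(4/38) + 6·(5/38) + 0·(3/38) + 5·(2/38) + 6·(2/38) = 36/19.
E[N | M ≤ 2] = (36/19) / (8/19) = 9/2.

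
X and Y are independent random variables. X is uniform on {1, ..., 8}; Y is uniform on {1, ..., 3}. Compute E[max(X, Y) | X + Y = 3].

2

P(X + Y = 3) = 1/12.
Summing max(X,Y)·P(x,y) over outcomes with X + Y = 3 gives 1/6.
E[max(X, Y) | X + Y = 3] = (1/6) / (1/12) = 2.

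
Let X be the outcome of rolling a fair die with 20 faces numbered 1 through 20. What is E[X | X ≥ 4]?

12

P(X ≥ 4) = 17/20.
E[X | X ≥ 4] = (51/5) / (17/20) = 12.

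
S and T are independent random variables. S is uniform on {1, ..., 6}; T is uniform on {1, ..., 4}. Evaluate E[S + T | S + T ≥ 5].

62/9

P(S + T ≥ 5) = 3/4.
Summing (S+T)·P(x,y) over outcomes with S + T ≥ 5 gives 31/6.
E[S + T | S + T ≥ 5] = (31/6) / (3/4) = 62/9.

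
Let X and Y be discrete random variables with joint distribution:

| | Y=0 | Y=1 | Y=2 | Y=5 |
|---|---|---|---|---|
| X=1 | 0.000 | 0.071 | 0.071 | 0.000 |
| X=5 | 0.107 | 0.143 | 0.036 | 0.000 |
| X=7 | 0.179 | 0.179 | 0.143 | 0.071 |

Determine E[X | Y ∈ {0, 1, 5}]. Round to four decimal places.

P(Y ∈ {0, 1, 5}) = 0.750.
Σ X·P over the event = 1·(0.071) + 5·(0.107) + 5·(0.143) + 7·(0.179) + 7·(0.179) + 7·(0.071) = 4.324.
E[X | Y ∈ {0, 1, 5}] = (4.324) / (0.750) = 5.7653.

5.7653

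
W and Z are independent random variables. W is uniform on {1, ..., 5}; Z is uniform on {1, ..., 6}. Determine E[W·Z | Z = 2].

6

Outcomes with Z = 2: (1,2), (2,2), (3,2), (4,2), (5,2), each with probability 1/30.
E[W·Z | Z = 2] = (2 + 4 + 6 + 8 + 10) / 5 = 6.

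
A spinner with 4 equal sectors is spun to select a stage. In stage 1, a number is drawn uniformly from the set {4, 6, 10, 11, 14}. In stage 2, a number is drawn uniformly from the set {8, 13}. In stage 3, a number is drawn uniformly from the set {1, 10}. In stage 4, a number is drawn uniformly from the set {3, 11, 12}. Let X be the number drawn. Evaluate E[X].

101/12

E[X | stage 1] = (4+6+10+11+14)/5 = 9.
E[X | stage 2] = (8+13)/2 = 21/2.
E[X | stage 3] = (1+10)/2 = 11/2.
E[X | stage 4] = (3+11+12)/3 = 26/3.
E[X] = (1/4)·(9) + (1/4)·(21/2) + (1/4)·(11/2) + (1/4)·(26/3) = 101/12.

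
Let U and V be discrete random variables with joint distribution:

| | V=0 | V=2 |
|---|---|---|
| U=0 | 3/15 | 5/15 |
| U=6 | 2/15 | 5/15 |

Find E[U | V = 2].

3

P(V = 2) = 2/3.
Σ U·P over the event = 0·(5/15) + 6·(5/15) = 2.
E[U | V = 2] = (2) / (2/3) = 3.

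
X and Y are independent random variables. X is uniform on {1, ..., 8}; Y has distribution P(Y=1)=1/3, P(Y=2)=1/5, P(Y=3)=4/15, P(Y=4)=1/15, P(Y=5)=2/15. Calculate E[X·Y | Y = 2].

9

P(Y = 2) = 1/5.
Summing XY·P(x,y) over outcomes with Y = 2 gives 9/5.
E[X·Y | Y = 2] = (9/5) / (1/5) = 9.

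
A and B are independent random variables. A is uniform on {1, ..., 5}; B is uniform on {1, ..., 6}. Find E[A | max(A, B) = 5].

P(max(A, B) = 5) = 3/10.
Summing A·P(x,y) over outcomes with max(A, B) = 5 gives 7/6.
E[A | max(A, B) = 5] = (7/6) / (3/10) = 35/9.

35/9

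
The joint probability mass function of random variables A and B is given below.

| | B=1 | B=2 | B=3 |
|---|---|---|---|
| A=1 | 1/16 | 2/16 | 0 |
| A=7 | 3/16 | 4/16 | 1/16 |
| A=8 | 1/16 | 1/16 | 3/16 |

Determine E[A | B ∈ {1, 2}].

17/3

P(B ∈ {1, 2}) = 3/4.
Σ A·P over the event = 1·(1/16) + 1·(2/16) + 7·(3/16) + 7·(4/16) + 8·(1/16) + 8·(1/16) = 17/4.
E[A | B ∈ {1, 2}] = (17/4) / (3/4) = 17/3.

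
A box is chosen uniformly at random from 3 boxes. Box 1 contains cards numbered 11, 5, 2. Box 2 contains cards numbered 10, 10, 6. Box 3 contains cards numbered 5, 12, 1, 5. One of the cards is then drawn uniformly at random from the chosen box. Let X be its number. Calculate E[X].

E[X | box 1] = (11+5+2)/3 = 6.
E[X | box 2] = (10+10+6)/3 = 26/3.
E[X | box 3] = (5+12+1+5)/4 = 23/4.
E[X] = (1/3)·(6) + (1/3)·(26/3) + (1/3)·(23/4) = 245/36.

245/36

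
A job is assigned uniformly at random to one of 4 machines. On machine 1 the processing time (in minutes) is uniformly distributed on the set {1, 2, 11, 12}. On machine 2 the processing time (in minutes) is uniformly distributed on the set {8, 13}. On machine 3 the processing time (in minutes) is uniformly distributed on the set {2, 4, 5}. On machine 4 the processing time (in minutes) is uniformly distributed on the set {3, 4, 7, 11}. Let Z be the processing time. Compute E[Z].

E[Z | machine 1] = (1+2+11+12)/4 = 13/2.
E[Z | machine 2] = (8+13)/2 = 21/2.
E[Z | machine 3] = (2+4+5)/3 = 11/3.
E[Z | machine 4] = (3+4+7+11)/4 = 25/4.
By the law of total expectation,
E[Z] = (1/4)·(13/2) + (1/4)·(21/2) + (1/4)·(11/3) + (1/4)·(25/4) = 323/48.

323/48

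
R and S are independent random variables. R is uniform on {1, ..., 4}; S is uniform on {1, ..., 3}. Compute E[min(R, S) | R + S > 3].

17/9

P(R + S > 3) = 3/4.
Summing min(R,S)·P(x,y) over outcomes with R + S > 3 gives 17/12.
E[min(R, S) | R + S > 3] = (17/12) / (3/4) = 17/9.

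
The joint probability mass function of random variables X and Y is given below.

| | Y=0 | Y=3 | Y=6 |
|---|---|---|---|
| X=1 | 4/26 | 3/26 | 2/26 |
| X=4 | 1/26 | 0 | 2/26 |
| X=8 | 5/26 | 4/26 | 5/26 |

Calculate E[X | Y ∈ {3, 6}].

85/16

P(Y ∈ {3, 6}) = 8/13.
Σ X·P over the event = 1·(3/26) + 1·(2/26) + 4·(2/26) + 8·(4/26) + 8·(5/26) = 85/26.
E[X | Y ∈ {3, 6}] = (85/26) / (8/13) = 85/16.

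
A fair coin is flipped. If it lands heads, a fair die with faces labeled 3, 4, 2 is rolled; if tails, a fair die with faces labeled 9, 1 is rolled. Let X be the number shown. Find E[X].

4

E[X | heads] = (3+4+2)/3 = 3.
E[X | tails] = (9+1)/2 = 5.
E[X] = (1/2)·(3) + (1/2)·(5) = 4.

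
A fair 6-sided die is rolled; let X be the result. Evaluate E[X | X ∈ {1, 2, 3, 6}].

P(X ∈ {1, 2, 3, 6}) = 2/3.
Σ over the event: 1·1/6 + 2·1/6 + 3·1/6 + 6·1/6 = 2.
E[X | X ∈ {1, 2, 3, 6}] = (2) / (2/3) = 3.

3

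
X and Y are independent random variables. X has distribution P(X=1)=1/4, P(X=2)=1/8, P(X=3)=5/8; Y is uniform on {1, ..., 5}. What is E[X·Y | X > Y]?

P(X > Y) = 11/40.
Summing XY·P(x,y) over outcomes with X > Y gives 47/40.
E[X·Y | X > Y] = (47/40) / (11/40) = 47/11.

47/11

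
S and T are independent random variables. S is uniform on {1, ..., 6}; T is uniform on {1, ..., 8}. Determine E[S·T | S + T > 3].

P(S + T > 3) = 15/16.
Summing ST·P(x,y) over outcomes with S + T > 3 gives 751/48.
E[S·T | S + T > 3] = (751/48) / (15/16) = 751/45.

751/45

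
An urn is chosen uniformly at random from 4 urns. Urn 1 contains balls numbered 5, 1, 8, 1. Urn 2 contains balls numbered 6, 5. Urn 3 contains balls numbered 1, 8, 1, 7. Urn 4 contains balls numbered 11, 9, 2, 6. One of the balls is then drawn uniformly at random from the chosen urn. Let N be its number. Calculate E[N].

E[N | urn 1] = (5+1+8+1)/4 = 15/4.
E[N | urn 2] = (6+5)/2 = 11/2.
E[N | urn 3] = (1+8+1+7)/4 = 17/4.
E[N | urn 4] = (11+9+2+6)/4 = 7.
By the law of total expectation,
E[N] = (1/4)·(15/4) + (1/4)·(11/2) + (1/4)·(17/4) + (1/4)·(7) = 41/8.

41/8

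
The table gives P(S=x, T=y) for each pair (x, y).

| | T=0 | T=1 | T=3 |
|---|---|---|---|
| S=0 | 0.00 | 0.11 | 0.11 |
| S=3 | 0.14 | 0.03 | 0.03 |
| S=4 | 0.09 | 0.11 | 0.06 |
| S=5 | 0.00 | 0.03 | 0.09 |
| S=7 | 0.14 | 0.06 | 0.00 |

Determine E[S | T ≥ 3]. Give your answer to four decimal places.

2.6897

P(T ≥ 3) = 0.29.
Σ S·P over the event = 0·(0.11) + 3·(0.03) + 4·(0.06) + 5·(0.09) = 0.78.
E[S | T ≥ 3] = (0.78) / (0.29) = 2.6897.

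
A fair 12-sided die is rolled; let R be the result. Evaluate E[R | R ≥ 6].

Given R ≥ 6, R is equally likely to be any of {6, 7, 8, 9, 10, 11, 12}.
E[R | R ≥ 6] = (6 + 7 + 8 + 9 + 10 + 11 + 12) / 7 = 9.

9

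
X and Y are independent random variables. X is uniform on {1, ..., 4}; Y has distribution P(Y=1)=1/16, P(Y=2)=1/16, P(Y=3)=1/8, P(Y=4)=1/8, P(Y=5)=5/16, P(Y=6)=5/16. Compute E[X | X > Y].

P(X > Y) = 7/64.
Summing X·P(x,y) over outcomes with X > Y gives 3/8.
E[X | X > Y] = (3/8) / (7/64) = 24/7.

24/7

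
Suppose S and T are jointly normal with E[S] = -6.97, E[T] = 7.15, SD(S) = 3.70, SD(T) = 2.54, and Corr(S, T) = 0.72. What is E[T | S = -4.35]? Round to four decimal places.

8.4450

The regression of T on S has slope ρ·σ_T/σ_S and passes through (μ_S, μ_T).
E[T | S=-4.35] = 7.15 + (0.72)·(2.54/3.70)·(-4.35 − (-6.97)) = 7.15 + (0.49427)·(2.62) = 8.4450.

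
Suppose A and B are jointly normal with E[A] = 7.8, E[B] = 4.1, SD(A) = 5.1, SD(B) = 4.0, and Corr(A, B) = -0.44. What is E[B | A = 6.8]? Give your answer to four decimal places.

E[B | A=x] = μ_B + ρ(σ_B/σ_A)(x − μ_A) for jointly normal variables.
E[B | A=6.8] = 4.1 + (-0.44)·(4.0/5.1)·(6.8 − (7.8)) = 4.1 + (-0.3451)·(-1) = 4.4451.

4.4451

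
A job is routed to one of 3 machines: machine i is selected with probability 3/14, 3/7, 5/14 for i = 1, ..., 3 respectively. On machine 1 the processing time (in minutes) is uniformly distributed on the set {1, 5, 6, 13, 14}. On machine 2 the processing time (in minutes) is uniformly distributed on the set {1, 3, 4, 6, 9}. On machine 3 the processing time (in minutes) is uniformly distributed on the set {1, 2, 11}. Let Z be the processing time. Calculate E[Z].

223/42

E[Z | machine 1] = (1+5+6+13+14)/5 = 39/5.
E[Z | machine 2] = (1+3+4+6+9)/5 = 23/5.
E[Z | machine 3] = (1+2+11)/3 = 14/3.
E[Z] = (3/14)·(39/5) + (3/7)·(23/5) + (5/14)·(14/3) = 223/42.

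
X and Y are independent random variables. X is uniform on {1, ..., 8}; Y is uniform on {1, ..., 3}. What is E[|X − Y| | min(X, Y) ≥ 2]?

37/14

P(min(X, Y) ≥ 2) = 7/12.
Summing |X−Y|·P(x,y) over outcomes with min(X, Y) ≥ 2 gives 37/24.
E[|X − Y| | min(X, Y) ≥ 2] = (37/24) / (7/12) = 37/14.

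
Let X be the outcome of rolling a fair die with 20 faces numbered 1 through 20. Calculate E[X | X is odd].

10

Given X is odd, X is equally likely to be any of {1, 3, 5, 7, 9, 11, 13, 15, 17, 19}.
E[X | X is odd] = (1 + 3 + 5 + 7 + 9 + 11 + 13 + 15 + 17 + 19) / 10 = 10.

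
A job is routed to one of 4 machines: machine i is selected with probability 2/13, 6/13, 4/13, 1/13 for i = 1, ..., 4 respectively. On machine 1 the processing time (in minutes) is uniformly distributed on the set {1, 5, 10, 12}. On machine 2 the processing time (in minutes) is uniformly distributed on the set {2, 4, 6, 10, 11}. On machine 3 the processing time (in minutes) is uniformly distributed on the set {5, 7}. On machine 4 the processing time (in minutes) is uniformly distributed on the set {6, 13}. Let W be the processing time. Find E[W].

E[W | machine 1] = (1+5+10+12)/4 = 7.
E[W | machine 2] = (2+4+6+10+11)/5 = 33/5.
E[W | machine 3] = (5+7)/2 = 6.
E[W | machine 4] = (6+13)/2 = 19/2.
By the law of total expectation,
E[W] = (2/13)·(7) + (6/13)·(33/5) + (4/13)·(6) + (1/13)·(19/2) = 67/10.

67/10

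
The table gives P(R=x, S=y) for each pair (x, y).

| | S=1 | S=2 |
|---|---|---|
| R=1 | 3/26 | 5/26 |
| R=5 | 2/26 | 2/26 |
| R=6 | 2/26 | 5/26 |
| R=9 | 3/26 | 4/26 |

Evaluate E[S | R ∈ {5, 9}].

17/11

P(R ∈ {5, 9}) = 11/26.
Σ S·P over the event = 1·(2/26) + 2·(2/26) + 1·(3/26) + 2·(4/26) = 17/26.
E[S | R ∈ {5, 9}] = (17/26) / (11/26) = 17/11.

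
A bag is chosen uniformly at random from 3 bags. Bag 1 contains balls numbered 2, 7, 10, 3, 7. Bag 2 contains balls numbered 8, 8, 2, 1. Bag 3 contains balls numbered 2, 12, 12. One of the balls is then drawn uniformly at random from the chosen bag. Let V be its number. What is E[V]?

E[V | bag 1] = (2+7+10+3+7)/5 = 29/5.
E[V | bag 2] = (8+8+2+1)/4 = 19/4.
E[V | bag 3] = (2+12+12)/3 = 26/3.
E[V] = (1/3)·(29/5) + (1/3)·(19/4) + (1/3)·(26/3) = 1153/180.

1153/180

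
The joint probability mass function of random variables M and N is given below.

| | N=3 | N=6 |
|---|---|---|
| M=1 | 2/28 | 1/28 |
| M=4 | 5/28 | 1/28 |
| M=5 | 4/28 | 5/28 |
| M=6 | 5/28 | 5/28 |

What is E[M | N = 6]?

5

P(N = 6) = 3/7.
Σ M·P over the event = 1·(1/28) + 4·(1/28) + 5·(5/28) + 6·(5/28) = 15/7.
E[M | N = 6] = (15/7) / (3/7) = 5.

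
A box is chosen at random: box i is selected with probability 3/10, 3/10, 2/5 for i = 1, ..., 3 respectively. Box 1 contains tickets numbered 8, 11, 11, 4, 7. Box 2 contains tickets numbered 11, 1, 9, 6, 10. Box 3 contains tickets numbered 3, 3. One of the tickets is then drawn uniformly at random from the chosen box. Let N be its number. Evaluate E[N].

147/25

E[N | box 1] = (8+11+11+4+7)/5 = 41/5.
E[N | box 2] = (11+1+9+6+10)/5 = 37/5.
E[N | box 3] = (3+3)/2 = 3.
E[N] = (3/10)·(41/5) + (3/10)·(37/5) + (2/5)·(3) = 147/25.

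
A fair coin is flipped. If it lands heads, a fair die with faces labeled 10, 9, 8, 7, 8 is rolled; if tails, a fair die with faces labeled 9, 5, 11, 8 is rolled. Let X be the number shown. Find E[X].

333/40

E[X | heads] = (10+9+8+7+8)/5 = 42/5.
E[X | tails] = (9+5+11+8)/4 = 33/4.
E[X] = (1/2)·(42/5) + (1/2)·(33/4) = 333/40.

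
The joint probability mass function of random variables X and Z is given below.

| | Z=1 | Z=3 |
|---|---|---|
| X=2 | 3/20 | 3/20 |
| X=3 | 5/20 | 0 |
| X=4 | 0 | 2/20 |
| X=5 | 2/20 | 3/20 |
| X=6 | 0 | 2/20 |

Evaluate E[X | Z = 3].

P(Z = 3) = 1/2.
Σ X·P over the event = 2·(3/20) + 4·(2/20) + 5·(3/20) + 6·(2/20) = 41/20.
E[X | Z = 3] = (41/20) / (1/2) = 41/10.

41/10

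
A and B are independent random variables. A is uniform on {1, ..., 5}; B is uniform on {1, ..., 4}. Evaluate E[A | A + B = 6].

Outcomes with A + B = 6: (2,4), (3,3), (4,2), (5,1), each with probability 1/20.
E[A | A + B = 6] = (2 + 3 + 4 + 5) / 4 = 7/2.

7/2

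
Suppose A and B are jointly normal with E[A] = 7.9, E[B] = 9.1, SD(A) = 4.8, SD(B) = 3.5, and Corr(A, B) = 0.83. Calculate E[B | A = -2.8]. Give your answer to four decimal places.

E[B | A=x] = μ_B + ρ(σ_B/σ_A)(x − μ_A) for jointly normal variables.
E[B | A=-2.8] = 9.1 + (0.83)·(3.5/4.8)·(-2.8 − (7.9)) = 9.1 + (0.60521)·(-10.7) = 2.6243.

2.6243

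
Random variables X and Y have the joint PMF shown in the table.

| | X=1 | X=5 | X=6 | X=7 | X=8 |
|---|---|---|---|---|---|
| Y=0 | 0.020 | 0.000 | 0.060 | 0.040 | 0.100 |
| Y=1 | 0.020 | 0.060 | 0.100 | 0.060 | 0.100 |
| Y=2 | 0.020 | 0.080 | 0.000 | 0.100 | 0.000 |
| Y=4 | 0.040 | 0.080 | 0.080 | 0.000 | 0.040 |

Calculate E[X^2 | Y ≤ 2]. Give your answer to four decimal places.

42.0000

P(Y ≤ 2) = 0.760.
Summing X^2·P(X=x,Y=y) over the conditioning event gives 31.920.
E[X^2 | Y ≤ 2] = (31.920) / (0.760) = 42.0000.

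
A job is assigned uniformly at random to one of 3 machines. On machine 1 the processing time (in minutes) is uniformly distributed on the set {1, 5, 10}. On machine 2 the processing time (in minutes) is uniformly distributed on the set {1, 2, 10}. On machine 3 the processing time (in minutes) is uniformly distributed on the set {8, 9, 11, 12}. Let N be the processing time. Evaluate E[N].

59/9

E[N | machine 1] = (1+5+10)/3 = 16/3.
E[N | machine 2] = (1+2+10)/3 = 13/3.
E[N | machine 3] = (8+9+11+12)/4 = 10.
E[N] = (1/3)·(16/3) + (1/3)·(13/3) + (1/3)·(10) = 59/9.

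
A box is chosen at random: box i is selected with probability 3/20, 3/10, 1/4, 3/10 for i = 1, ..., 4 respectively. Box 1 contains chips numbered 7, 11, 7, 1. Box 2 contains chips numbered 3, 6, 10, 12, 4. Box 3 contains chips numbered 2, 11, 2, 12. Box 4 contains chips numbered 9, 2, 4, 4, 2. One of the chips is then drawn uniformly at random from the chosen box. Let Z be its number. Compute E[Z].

E[Z | box 1] = (7+11+7+1)/4 = 13/2.
E[Z | box 2] = (3+6+10+12+4)/5 = 7.
E[Z | box 3] = (2+11+2+12)/4 = 27/4.
E[Z | box 4] = (9+2+4+4+2)/5 = 21/5.
E[Z] = (3/20)·(13/2) + (3/10)·(7) + (1/4)·(27/4) + (3/10)·(21/5) = 2409/400.

2409/400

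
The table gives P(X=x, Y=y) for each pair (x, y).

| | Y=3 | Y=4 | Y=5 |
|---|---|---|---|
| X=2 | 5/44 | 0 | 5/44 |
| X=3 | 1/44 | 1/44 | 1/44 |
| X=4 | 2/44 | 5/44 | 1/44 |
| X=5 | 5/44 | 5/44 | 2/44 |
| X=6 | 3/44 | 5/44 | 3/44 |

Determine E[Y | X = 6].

P(X = 6) = 1/4.
Σ Y·P over the event = 3·(3/44) + 4·(5/44) + 5·(3/44) = 1.
E[Y | X = 6] = (1) / (1/4) = 4.

4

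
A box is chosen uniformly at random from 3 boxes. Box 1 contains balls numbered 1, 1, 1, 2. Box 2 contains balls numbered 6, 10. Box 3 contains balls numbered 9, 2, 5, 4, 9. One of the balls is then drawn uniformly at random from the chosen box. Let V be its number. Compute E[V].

E[V | box 1] = (1+1+1+2)/4 = 5/4.
E[V | box 2] = (6+10)/2 = 8.
E[V | box 3] = (9+2+5+4+9)/5 = 29/5.
E[V] = (1/3)·(5/4) + (1/3)·(8) + (1/3)·(29/5) = 301/60.

301/60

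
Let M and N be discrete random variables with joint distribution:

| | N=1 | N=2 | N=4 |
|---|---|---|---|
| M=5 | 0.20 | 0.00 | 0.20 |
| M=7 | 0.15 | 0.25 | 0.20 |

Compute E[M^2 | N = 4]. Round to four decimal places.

37.0000

P(N = 4) = 0.40.
Summing M^2·P(M=x,N=y) over the conditioning event gives 14.80.
E[M^2 | N = 4] = (14.80) / (0.40) = 37.0000.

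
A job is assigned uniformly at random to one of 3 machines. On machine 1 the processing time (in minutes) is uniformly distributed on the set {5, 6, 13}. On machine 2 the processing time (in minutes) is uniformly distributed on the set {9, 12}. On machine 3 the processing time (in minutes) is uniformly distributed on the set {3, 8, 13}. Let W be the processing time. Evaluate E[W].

53/6

E[W | machine 1] = (5+6+13)/3 = 8.
E[W | machine 2] = (9+12)/2 = 21/2.
E[W | machine 3] = (3+8+13)/3 = 8.
By the law of total expectation,
E[W] = (1/3)·(8) + (1/3)·(21/2) + (1/3)·(8) = 53/6.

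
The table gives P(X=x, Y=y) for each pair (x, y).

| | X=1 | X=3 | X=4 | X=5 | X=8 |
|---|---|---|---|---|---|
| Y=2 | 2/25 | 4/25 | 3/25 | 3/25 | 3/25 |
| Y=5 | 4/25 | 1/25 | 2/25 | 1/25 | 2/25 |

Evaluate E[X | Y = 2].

P(Y = 2) = 3/5.
Summing X·P(X=x,Y=y) over the conditioning event gives 13/5.
E[X | Y = 2] = (13/5) / (3/5) = 13/3.

13/3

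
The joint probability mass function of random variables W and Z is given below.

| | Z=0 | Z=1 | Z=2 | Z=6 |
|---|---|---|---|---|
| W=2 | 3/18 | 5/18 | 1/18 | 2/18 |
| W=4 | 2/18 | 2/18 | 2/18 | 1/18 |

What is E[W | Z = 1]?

18/7

P(Z = 1) = 7/18.
Σ W·P over the event = 2·(5/18) + 4·(2/18) = 1.
E[W | Z = 1] = (1) / (7/18) = 18/7.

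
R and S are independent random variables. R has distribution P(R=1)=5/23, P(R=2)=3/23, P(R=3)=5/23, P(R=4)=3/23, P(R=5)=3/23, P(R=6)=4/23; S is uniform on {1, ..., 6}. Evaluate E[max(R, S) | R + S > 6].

P(R + S > 6) = 77/138.
Summing max(R,S)·P(x,y) over outcomes with R + S > 6 gives 139/46.
E[max(R, S) | R + S > 6] = (139/46) / (77/138) = 417/77.

417/77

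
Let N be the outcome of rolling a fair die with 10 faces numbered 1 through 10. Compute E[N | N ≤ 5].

3

Given N ≤ 5, N is equally likely to be any of {1, 2, 3, 4, 5}.
E[N | N ≤ 5] = (1 + 2 + 3 + 4 + 5) / 5 = 3.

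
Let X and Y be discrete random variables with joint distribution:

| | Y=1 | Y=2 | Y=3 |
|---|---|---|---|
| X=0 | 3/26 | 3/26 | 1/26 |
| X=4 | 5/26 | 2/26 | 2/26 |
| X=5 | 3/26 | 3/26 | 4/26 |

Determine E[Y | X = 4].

P(X = 4) = 9/26.
Σ Y·P over the event = 1·(5/26) + 2·(2/26) + 3·(2/26) = 15/26.
E[Y | X = 4] = (15/26) / (9/26) = 5/3.

5/3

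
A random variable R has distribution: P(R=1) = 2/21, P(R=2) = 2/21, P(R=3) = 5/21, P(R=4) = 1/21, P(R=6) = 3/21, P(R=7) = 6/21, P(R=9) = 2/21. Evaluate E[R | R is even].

13/3

P(R is even) = 2/7.
Σ over the event: 2·2/21 + 4·1/21 + 6·1/7 = 26/21.
E[R | R is even] = (26/21) / (2/7) = 13/3.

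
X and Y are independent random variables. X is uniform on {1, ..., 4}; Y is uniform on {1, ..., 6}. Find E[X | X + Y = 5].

5/2

Outcomes with X + Y = 5: (1,4), (2,3), (3,2), (4,1), each with probability 1/24.
E[X | X + Y = 5] = (1 + 2 + 3 + 4) / 4 = 5/2.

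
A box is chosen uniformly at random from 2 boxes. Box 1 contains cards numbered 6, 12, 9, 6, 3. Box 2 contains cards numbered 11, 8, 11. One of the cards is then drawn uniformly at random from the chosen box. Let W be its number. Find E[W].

43/5

E[W | box 1] = (6+12+9+6+3)/5 = 36/5.
E[W | box 2] = (11+8+11)/3 = 10.
E[W] = (1/2)·(36/5) + (1/2)·(10) = 43/5.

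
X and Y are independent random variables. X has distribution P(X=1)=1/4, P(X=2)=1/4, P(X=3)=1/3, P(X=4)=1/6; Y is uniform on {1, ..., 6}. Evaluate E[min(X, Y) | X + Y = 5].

P(X + Y = 5) = 1/6.
Summing min(X,Y)·P(x,y) over outcomes with X + Y = 5 gives 19/72.
E[min(X, Y) | X + Y = 5] = (19/72) / (1/6) = 19/12.

19/12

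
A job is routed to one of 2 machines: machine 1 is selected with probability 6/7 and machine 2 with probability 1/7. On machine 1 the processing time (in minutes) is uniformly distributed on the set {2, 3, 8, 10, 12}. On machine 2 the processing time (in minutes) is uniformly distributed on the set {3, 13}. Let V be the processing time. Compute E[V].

50/7

E[V | machine 1] = (2+3+8+10+12)/5 = 7.
E[V | machine 2] = (3+13)/2 = 8.
By the law of total expectation,
E[V] = (6/7)·(7) + (1/7)·(8) = 50/7.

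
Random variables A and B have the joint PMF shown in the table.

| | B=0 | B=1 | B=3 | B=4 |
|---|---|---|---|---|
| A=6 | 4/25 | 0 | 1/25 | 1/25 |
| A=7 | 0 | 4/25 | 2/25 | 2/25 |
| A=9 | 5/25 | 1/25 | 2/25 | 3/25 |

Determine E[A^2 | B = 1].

P(B = 1) = 1/5.
Σ A^2·P over the event = 49·(4/25) + 81·(1/25) = 277/25.
E[A^2 | B = 1] = (277/25) / (1/5) = 277/5.

277/5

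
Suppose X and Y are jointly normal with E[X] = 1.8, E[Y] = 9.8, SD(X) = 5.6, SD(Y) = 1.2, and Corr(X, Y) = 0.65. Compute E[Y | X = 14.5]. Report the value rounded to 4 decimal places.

For a bivariate normal, E[Y | X=x] = μ_Y + ρ·(σ_Y/σ_X)·(x − μ_X).
E[Y | X=14.5] = 9.8 + (0.65)·(1.2/5.6)·(14.5 − (1.8)) = 9.8 + (0.139286)·(12.7) = 11.5689.

11.5689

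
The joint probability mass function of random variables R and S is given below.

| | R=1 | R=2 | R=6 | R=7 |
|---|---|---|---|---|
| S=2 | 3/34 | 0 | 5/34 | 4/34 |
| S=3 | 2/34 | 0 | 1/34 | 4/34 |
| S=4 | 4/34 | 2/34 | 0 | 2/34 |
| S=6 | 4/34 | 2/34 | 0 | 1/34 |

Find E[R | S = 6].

P(S = 6) = 7/34.
Σ R·P over the event = 1·(4/34) + 2·(2/34) + 7·(1/34) = 15/34.
E[R | S = 6] = (15/34) / (7/34) = 15/7.

15/7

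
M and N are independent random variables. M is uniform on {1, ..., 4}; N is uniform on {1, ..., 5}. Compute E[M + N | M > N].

Outcomes with M > N: (2,1), (3,1), (3,2), (4,1), (4,2), (4,3), each with probability 1/20.
E[M + N | M > N] = (3 + 4 + 5 + 5 + 6 + 7) / 6 = 5.

5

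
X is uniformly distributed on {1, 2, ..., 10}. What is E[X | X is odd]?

Given X is odd, X is equally likely to be any of {1, 3, 5, 7, 9}.
E[X | X is odd] = (1 + 3 + 5 + 7 + 9) / 5 = 5.

5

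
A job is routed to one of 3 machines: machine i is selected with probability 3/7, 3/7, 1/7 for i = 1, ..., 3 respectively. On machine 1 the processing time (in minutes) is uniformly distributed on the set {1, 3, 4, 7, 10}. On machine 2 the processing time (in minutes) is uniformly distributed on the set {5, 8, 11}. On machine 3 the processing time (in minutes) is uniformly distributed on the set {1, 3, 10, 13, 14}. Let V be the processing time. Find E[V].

236/35

E[V | machine 1] = (1+3+4+7+10)/5 = 5.
E[V | machine 2] = (5+8+11)/3 = 8.
E[V | machine 3] = (1+3+10+13+14)/5 = 41/5.
E[V] = (3/7)·(5) + (3/7)·(8) + (1/7)·(41/5) = 236/35.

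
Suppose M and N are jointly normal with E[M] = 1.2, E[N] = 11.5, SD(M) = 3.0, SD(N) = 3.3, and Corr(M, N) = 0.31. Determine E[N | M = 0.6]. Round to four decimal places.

11.2954

For a bivariate normal, E[N | M=x] = μ_N + ρ·(σ_N/σ_M)·(x − μ_M).
E[N | M=0.6] = 11.5 + (0.31)·(3.3/3.0)·(0.6 − (1.2)) = 11.5 + (0.341)·(-0.6) = 11.2954.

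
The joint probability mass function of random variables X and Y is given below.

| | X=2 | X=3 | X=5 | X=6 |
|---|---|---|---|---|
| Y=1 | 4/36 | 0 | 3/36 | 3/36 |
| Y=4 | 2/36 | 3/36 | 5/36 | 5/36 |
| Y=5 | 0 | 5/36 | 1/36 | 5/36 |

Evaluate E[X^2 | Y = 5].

P(Y = 5) = 11/36.
Σ X^2·P over the event = 9·(5/36) + 25·(1/36) + 36·(5/36) = 125/18.
E[X^2 | Y = 5] = (125/18) / (11/36) = 250/11.

250/11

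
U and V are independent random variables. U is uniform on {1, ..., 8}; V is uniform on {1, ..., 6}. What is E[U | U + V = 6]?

3

Outcomes with U + V = 6: (1,5), (2,4), (3,3), (4,2), (5,1), each with probability 1/48.
E[U | U + V = 6] = (1 + 2 + 3 + 4 + 5) / 5 = 3.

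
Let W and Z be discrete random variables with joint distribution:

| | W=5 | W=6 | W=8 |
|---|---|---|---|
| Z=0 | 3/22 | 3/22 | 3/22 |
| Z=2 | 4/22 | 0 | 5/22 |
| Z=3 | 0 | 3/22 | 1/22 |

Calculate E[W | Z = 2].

P(Z = 2) = 9/22.
Summing W·P(W=x,Z=y) over the conditioning event gives 30/11.
E[W | Z = 2] = (30/11) / (9/22) = 20/3.

20/3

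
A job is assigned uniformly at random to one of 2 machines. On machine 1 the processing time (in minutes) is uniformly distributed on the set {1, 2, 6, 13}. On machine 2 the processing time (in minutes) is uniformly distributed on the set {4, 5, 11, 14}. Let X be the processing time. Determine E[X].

E[X | machine 1] = (1+2+6+13)/4 = 11/2.
E[X | machine 2] = (4+5+11+14)/4 = 17/2.
E[X] = (1/2)·(11/2) + (1/2)·(17/2) = 7.

7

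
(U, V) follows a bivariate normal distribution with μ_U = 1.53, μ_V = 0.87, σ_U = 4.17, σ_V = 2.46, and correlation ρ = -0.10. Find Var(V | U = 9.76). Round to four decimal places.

5.9911

Var(V | U=x) = (1 − ρ²)·σ_V².
Var(V | U=9.76) = (2.46)²·(1 − (-0.10)²) = 6.0516·0.99 = 5.9911.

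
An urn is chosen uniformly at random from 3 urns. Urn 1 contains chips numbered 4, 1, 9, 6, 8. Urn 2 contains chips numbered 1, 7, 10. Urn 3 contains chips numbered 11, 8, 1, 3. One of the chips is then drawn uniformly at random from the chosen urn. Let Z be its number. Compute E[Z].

347/60

E[Z | urn 1] = (4+1+9+6+8)/5 = 28/5.
E[Z | urn 2] = (1+7+10)/3 = 6.
E[Z | urn 3] = (11+8+1+3)/4 = 23/4.
E[Z] = (1/3)·(28/5) + (1/3)·(6) + (1/3)·(23/4) = 347/60.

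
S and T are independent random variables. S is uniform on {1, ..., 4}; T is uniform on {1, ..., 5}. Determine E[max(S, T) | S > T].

10/3

P(S > T) = 3/10.
Summing max(S,T)·P(x,y) over outcomes with S > T gives 1.
E[max(S, T) | S > T] = (1) / (3/10) = 10/3.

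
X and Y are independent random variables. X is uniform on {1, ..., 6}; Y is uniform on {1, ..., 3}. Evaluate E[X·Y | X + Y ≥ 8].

15

P(X + Y ≥ 8) = 1/6.
Summing XY·P(x,y) over outcomes with X + Y ≥ 8 gives 5/2.
E[X·Y | X + Y ≥ 8] = (5/2) / (1/6) = 15.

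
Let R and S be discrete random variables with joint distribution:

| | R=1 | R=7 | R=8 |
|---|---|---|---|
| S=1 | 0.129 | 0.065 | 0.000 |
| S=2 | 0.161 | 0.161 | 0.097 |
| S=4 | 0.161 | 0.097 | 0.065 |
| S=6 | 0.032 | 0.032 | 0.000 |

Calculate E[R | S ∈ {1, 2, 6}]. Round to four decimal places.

4.2895

P(S ∈ {1, 2, 6}) = 0.677.
Σ R·P over the event = 1·(0.129) + 1·(0.161) + 1·(0.032) + 7·(0.065) + 7·(0.161) + 7·(0.032) + 8·(0.097) = 2.904.
E[R | S ∈ {1, 2, 6}] = (2.904) / (0.677) = 4.2895.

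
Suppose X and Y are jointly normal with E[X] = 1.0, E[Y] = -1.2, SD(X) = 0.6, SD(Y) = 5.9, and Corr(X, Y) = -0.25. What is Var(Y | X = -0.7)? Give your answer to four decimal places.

For a bivariate normal, Var(Y | X=x) = σ_Y²(1 − ρ²).
Var(Y | X=-0.7) = (5.9)²·(1 − (-0.25)²) = 34.81·0.9375 = 32.6344.

32.6344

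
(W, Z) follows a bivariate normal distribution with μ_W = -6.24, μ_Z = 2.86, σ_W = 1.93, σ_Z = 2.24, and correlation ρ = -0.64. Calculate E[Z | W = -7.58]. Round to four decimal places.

The regression of Z on W has slope ρ·σ_Z/σ_W and passes through (μ_W, μ_Z).
E[Z | W=-7.58] = 2.86 + (-0.64)·(2.24/1.93)·(-7.58 − (-6.24)) = 2.86 + (-0.742798)·(-1.34) = 3.8553.

3.8553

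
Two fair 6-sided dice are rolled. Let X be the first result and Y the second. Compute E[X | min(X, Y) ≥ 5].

Outcomes with min(X, Y) ≥ 5: (5,5), (5,6), (6,5), (6,6), each with probability 1/36.
E[X | min(X, Y) ≥ 5] = (5 + 5 + 6 + 6) / 4 = 11/2.

11/2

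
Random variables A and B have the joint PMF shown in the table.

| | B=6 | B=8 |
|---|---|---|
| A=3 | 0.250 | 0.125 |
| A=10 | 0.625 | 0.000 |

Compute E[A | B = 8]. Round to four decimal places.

3.0000

P(B = 8) = 0.125.
Σ A·P over the event = 3·(0.125) = 0.375.
E[A | B = 8] = (0.375) / (0.125) = 3.0000.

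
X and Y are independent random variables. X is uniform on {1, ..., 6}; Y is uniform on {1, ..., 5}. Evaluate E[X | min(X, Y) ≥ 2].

P(min(X, Y) ≥ 2) = 2/3.
Summing X·P(x,y) over outcomes with min(X, Y) ≥ 2 gives 8/3.
E[X | min(X, Y) ≥ 2] = (8/3) / (2/3) = 4.

4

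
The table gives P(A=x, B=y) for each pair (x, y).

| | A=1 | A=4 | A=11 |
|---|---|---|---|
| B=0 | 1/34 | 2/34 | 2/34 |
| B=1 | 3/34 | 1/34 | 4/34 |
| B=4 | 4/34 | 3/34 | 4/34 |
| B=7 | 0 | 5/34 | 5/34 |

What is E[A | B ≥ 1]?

P(B ≥ 1) = 29/34.
Σ A·P over the event = 1·(3/34) + 1·(4/34) + 4·(1/34) + 4·(3/34) + 4·(5/34) + 11·(4/34) + 11·(4/34) + 11·(5/34) = 93/17.
E[A | B ≥ 1] = (93/17) / (29/34) = 186/29.

186/29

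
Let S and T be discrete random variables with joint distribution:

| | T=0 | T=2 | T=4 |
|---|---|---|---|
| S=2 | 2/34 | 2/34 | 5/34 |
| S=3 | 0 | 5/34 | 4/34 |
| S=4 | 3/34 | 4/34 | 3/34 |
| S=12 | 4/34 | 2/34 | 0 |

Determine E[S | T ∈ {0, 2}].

P(T ∈ {0, 2}) = 11/17.
Summing S·P(S=x,T=y) over the conditioning event gives 123/34.
E[S | T ∈ {0, 2}] = (123/34) / (11/17) = 123/22.

123/22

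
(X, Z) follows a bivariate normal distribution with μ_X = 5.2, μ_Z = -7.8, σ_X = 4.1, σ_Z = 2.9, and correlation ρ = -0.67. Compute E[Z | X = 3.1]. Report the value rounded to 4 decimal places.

The regression of Z on X has slope ρ·σ_Z/σ_X and passes through (μ_X, μ_Z).
E[Z | X=3.1] = -7.8 + (-0.67)·(2.9/4.1)·(3.1 − (5.2)) = -7.8 + (-0.4739)·(-2.1) = -6.8048.

-6.8048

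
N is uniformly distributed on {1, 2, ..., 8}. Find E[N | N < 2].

1

Given N < 2, N is equally likely to be any of {1}.
E[N | N < 2] = (1) / 1 = 1.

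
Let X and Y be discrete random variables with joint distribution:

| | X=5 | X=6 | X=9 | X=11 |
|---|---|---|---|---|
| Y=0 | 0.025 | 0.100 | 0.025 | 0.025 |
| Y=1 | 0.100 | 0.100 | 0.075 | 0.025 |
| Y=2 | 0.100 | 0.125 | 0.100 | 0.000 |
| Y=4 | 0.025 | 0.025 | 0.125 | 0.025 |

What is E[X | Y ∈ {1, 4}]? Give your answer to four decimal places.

7.4500

P(Y ∈ {1, 4}) = 0.500.
Summing X·P(X=x,Y=y) over the conditioning event gives 3.725.
E[X | Y ∈ {1, 4}] = (3.725) / (0.500) = 7.4500.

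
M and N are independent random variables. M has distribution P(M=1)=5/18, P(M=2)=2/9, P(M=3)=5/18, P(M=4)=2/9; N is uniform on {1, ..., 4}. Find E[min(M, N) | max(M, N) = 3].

43/24

P(max(M, N) = 3) = 1/3.
Summing min(M,N)·P(x,y) over outcomes with max(M, N) = 3 gives 43/72.
E[min(M, N) | max(M, N) = 3] = (43/72) / (1/3) = 43/24.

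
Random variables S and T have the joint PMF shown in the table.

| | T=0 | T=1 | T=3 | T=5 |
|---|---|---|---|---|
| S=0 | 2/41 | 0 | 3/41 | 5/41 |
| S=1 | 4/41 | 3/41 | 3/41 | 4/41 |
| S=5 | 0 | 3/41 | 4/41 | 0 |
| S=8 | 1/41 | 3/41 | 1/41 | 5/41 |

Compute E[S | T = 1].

P(T = 1) = 9/41.
Summing S·P(S=x,T=y) over the conditioning event gives 42/41.
E[S | T = 1] = (42/41) / (9/41) = 14/3.

14/3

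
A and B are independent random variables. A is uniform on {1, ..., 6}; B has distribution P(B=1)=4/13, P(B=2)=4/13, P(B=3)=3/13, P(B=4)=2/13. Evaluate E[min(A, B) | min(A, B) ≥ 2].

P(min(A, B) ≥ 2) = 15/26.
Summing min(A,B)·P(x,y) over outcomes with min(A, B) ≥ 2 gives 58/39.
E[min(A, B) | min(A, B) ≥ 2] = (58/39) / (15/26) = 116/45.

116/45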